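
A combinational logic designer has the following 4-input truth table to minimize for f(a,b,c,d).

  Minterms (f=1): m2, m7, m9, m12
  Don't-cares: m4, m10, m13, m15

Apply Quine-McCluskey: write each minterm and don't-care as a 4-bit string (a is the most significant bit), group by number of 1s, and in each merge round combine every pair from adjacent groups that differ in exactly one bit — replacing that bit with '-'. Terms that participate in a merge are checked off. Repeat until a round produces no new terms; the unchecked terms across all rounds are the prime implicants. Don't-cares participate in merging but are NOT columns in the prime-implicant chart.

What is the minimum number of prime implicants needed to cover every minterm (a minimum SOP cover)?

[col 0] 0010*, 0100*, 0111*, 1001*, 1010*, 1100*, 1101*, 1111*
[col 1] -010, -100, -111, 1-01, 11-1, 110-
Prime implicants: -010, -100, -111, 1-01, 11-1, 110-
PI chart (minterm → PIs covering it):
  2 | -010  (sole → essential)
  7 | -111  (sole → essential)
  9 | 1-01  (sole → essential)
  12 | -100,110-
Essential prime implicants: -010, -111, 1-01
Petrick residual → -100
Minimum SOP uses 4 PIs: b'cd' + bc'd' + bcd + ac'd

4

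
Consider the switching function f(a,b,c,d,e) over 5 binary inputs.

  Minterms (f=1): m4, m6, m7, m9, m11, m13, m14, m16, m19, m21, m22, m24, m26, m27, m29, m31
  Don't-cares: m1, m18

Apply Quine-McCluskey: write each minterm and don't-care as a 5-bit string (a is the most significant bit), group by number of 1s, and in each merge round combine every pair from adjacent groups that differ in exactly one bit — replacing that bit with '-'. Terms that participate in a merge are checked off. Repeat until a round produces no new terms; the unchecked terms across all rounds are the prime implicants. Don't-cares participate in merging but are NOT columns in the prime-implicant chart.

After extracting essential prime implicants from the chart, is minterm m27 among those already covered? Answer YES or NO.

Round 0: 00001✓ 00100✓ 00110✓ 00111✓ 01001✓ 01011✓ 01101✓ 01110✓ 10000✓ 10010✓ 10011✓ 10101✓ 10110✓ 11000✓ 11010✓ 11011✓ 11101✓ 11111✓
Round 1: -0110 -1011 -1101 0-001 0-110 001-0 0011- 01-01 010-1 1-000✓ 1-010✓ 1-011✓ 1-101 10-10 100-0✓ 1001-✓ 11-11 110-0✓ 1101-✓ 111-1
Round 2: 1-0-0 1-01-
PIs = {-0110, -1011, -1101, 0-001, 0-110, 001-0, 0011-, 01-01, 010-1, 1-0-0, 1-01-, 1-101, 10-10, 11-11, 111-1}
Coverage chart:
  m4: 001-0 ←essential
  m6: -0110,0-110,001-0,0011-
  m7: 0011- ←essential
  m9: 0-001,01-01,010-1
  m11: -1011,010-1
  m13: -1101,01-01
  m14: 0-110 ←essential
  m16: 1-0-0 ←essential
  m19: 1-01- ←essential
  m21: 1-101 ←essential
  m22: -0110,10-10
  m24: 1-0-0 ←essential
  m26: 1-0-0,1-01-
  m27: -1011,1-01-,11-11
  m29: -1101,1-101,111-1
  m31: 11-11,111-1
Essential: 0-110, 001-0, 0011-, 1-0-0, 1-01-, 1-101

YES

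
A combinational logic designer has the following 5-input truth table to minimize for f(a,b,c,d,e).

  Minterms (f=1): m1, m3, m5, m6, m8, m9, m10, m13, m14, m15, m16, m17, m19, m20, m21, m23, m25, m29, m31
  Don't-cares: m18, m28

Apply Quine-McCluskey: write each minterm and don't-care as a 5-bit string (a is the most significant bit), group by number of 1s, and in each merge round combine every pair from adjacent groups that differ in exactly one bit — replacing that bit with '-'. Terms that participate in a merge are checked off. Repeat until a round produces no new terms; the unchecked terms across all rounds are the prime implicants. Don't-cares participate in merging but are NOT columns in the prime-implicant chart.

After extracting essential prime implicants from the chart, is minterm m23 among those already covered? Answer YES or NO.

size-2^0 implicants → 00001(✓)  00011(✓)  00101(✓)  00110(✓)  01000(✓)  01001(✓)  01010(✓)  01101(✓)  01110(✓)  01111(✓)  10000(✓)  10001(✓)  10010(✓)  10011(✓)  10100(✓)  10101(✓)  10111(✓)  11001(✓)  11100(✓)  11101(✓)  11111(✓)
size-2^1 implicants → -0001(✓)  -0011(✓)  -0101(✓)  -1001(✓)  -1101(✓)  -1111(✓)  0-001(✓)  0-101(✓)  0-110  00-01(✓)  000-1(✓)  01-01(✓)  01-10  010-0  0100-  011-1(✓)  0111-  1-001(✓)  1-100(✓)  1-101(✓)  1-111(✓)  10-00(✓)  10-01(✓)  10-11(✓)  100-0(✓)  100-1(✓)  1000-(✓)  1001-(✓)  101-1(✓)  1010-(✓)  11-01(✓)  111-1(✓)  1110-(✓)
size-2^2 implicants → --001(✓)  --101(✓)  -0-01(✓)  -00-1  -1-01(✓)  -11-1  0--01(✓)  1--01(✓)  1-1-1  1-10-  10--1  10-0-  100--
size-2^3 implicants → ---01
Unchecked terms (primes): ---01, -00-1, -11-1, 0-110, 01-10, 010-0, 0100-, 0111-, 1-1-1, 1-10-, 10--1, 10-0-, 100--
Minterm coverage:
  m1 ⊆ ---01,-00-1
  m3 ⊆ -00-1 [E]
  m5 ⊆ ---01 [E]
  m6 ⊆ 0-110 [E]
  m8 ⊆ 010-0,0100-
  m9 ⊆ ---01,0100-
  m10 ⊆ 01-10,010-0
  m13 ⊆ ---01,-11-1
  m14 ⊆ 0-110,01-10,0111-
  m15 ⊆ -11-1,0111-
  m16 ⊆ 10-0-,100--
  m17 ⊆ ---01,-00-1,10--1,10-0-,100--
  m19 ⊆ -00-1,10--1,100--
  m20 ⊆ 1-10-,10-0-
  m21 ⊆ ---01,1-1-1,1-10-,10--1,10-0-
  m23 ⊆ 1-1-1,10--1
  m25 ⊆ ---01 [E]
  m29 ⊆ ---01,-11-1,1-1-1,1-10-
  m31 ⊆ -11-1,1-1-1
E = {---01, -00-1, 0-110}

NO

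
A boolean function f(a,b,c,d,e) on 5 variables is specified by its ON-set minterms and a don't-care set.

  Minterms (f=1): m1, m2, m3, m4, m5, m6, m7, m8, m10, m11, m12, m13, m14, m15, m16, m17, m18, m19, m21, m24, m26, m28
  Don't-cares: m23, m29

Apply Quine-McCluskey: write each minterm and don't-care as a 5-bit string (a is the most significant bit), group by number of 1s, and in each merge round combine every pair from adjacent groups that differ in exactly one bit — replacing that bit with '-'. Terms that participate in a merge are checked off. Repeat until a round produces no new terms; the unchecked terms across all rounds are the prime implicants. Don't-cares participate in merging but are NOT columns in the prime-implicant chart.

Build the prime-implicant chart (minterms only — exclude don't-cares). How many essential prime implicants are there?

[col 0] 00001*, 00010*, 00011*, 00100*, 00101*, 00110*, 00111*, 01000*, 01010*, 01011*, 01100*, 01101*, 01110*, 01111*, 10000*, 10001*, 10010*, 10011*, 10101*, 10111*, 11000*, 11010*, 11100*, 11101*
[col 1] -0001*, -0010*, -0011*, -0101*, -0111*, -1000*, -1010*, -1100*, -1101*, 0-010*, 0-011*, 0-100*, 0-101*, 0-110*, 0-111*, 00-01*, 00-10*, 00-11*, 000-1*, 0001-*, 001-0*, 001-1*, 0010-*, 0011-*, 01-00*, 01-10*, 01-11*, 010-0*, 0101-*, 011-0*, 011-1*, 0110-*, 0111-*, 1-000*, 1-010*, 1-101*, 10-01*, 10-11*, 100-0*, 100-1*, 1000-*, 1001-*, 101-1*, 11-00*, 110-0*, 1110-*
[col 2] --010, --101, -0-01*, -0-11*, -00-1*, -001-, -01-1*, -1-00, -10-0, -110-, 0--10*, 0--11*, 0-01-*, 0-1-0*, 0-1-1*, 0-10-*, 0-11-*, 00--1*, 00-1-*, 001--*, 01--0, 01-1-*, 011--*, 1-0-0, 10--1*, 100--
[col 3] -0--1, 0--1-, 0-1--
Prime implicants: --010, --101, -0--1, -001-, -1-00, -10-0, -110-, 0--1-, 0-1--, 01--0, 1-0-0, 100--
PI chart (minterm → PIs covering it):
  1 | -0--1  (sole → essential)
  2 | --010,-001-,0--1-
  3 | -0--1,-001-,0--1-
  4 | 0-1--  (sole → essential)
  5 | --101,-0--1,0-1--
  6 | 0--1-,0-1--
  7 | -0--1,0--1-,0-1--
  8 | -1-00,-10-0,01--0
  10 | --010,-10-0,0--1-,01--0
  11 | 0--1-  (sole → essential)
  12 | -1-00,-110-,0-1--,01--0
  13 | --101,-110-,0-1--
  14 | 0--1-,0-1--,01--0
  15 | 0--1-,0-1--
  16 | 1-0-0,100--
  17 | -0--1,100--
  18 | --010,-001-,1-0-0,100--
  19 | -0--1,-001-,100--
  21 | --101,-0--1
  24 | -1-00,-10-0,1-0-0
  26 | --010,-10-0,1-0-0
  28 | -1-00,-110-
Essential prime implicants: -0--1, 0--1-, 0-1--

3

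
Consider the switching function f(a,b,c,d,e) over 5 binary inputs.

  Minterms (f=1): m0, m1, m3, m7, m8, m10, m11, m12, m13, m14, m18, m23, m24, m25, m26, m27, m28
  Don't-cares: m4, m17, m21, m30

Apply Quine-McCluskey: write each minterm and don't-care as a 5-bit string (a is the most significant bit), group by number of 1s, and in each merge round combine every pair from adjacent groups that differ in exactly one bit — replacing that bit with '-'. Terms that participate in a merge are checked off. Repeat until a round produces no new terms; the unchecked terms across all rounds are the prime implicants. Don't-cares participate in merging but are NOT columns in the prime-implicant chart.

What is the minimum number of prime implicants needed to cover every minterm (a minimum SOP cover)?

7

size-2^0 implicants → 00000(✓)  00001(✓)  00011(✓)  00100(✓)  00111(✓)  01000(✓)  01010(✓)  01011(✓)  01100(✓)  01101(✓)  01110(✓)  10001(✓)  10010(✓)  10101(✓)  10111(✓)  11000(✓)  11001(✓)  11010(✓)  11011(✓)  11100(✓)  11110(✓)
size-2^1 implicants → -0001  -0111  -1000(✓)  -1010(✓)  -1011(✓)  -1100(✓)  -1110(✓)  0-000(✓)  0-011  0-100(✓)  00-00(✓)  00-11  000-1  0000-  01-00(✓)  01-10(✓)  010-0(✓)  0101-(✓)  011-0(✓)  0110-  1-001  1-010  10-01  101-1  11-00(✓)  11-10(✓)  110-0(✓)  110-1(✓)  1100-(✓)  1101-(✓)  111-0(✓)
size-2^2 implicants → -1-00(✓)  -1-10(✓)  -10-0(✓)  -101-  -11-0(✓)  0--00  01--0(✓)  11--0(✓)  110--
size-2^3 implicants → -1--0
Unchecked terms (primes): -0001, -0111, -1--0, -101-, 0--00, 0-011, 00-11, 000-1, 0000-, 0110-, 1-001, 1-010, 10-01, 101-1, 110--
Minterm coverage:
  m0 ⊆ 0--00,0000-
  m1 ⊆ -0001,000-1,0000-
  m3 ⊆ 0-011,00-11,000-1
  m7 ⊆ -0111,00-11
  m8 ⊆ -1--0,0--00
  m10 ⊆ -1--0,-101-
  m11 ⊆ -101-,0-011
  m12 ⊆ -1--0,0--00,0110-
  m13 ⊆ 0110- [E]
  m14 ⊆ -1--0 [E]
  m18 ⊆ 1-010 [E]
  m23 ⊆ -0111,101-1
  m24 ⊆ -1--0,110--
  m25 ⊆ 1-001,110--
  m26 ⊆ -1--0,-101-,1-010,110--
  m27 ⊆ -101-,110--
  m28 ⊆ -1--0 [E]
E = {-1--0, 0110-, 1-010}
Petrick residual → -0111, 0-011, 0000-, 110--
Cover = b'cde + be' + a'c'de + a'b'c'd' + a'bcd' + ac'de' + abc'  |cover|=7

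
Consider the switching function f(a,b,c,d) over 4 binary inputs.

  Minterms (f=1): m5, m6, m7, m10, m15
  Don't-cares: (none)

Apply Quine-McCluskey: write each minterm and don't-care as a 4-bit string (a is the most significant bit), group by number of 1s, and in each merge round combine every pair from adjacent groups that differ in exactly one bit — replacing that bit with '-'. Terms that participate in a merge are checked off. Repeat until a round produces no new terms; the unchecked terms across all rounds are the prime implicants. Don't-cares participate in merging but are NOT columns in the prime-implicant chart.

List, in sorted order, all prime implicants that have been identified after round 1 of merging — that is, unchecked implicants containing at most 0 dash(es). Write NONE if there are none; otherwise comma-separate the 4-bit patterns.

[col 0] 0101*, 0110*, 0111*, 1010, 1111*
[col 1] -111, 01-1, 011-
Prime implicants: -111, 01-1, 011-, 1010

1010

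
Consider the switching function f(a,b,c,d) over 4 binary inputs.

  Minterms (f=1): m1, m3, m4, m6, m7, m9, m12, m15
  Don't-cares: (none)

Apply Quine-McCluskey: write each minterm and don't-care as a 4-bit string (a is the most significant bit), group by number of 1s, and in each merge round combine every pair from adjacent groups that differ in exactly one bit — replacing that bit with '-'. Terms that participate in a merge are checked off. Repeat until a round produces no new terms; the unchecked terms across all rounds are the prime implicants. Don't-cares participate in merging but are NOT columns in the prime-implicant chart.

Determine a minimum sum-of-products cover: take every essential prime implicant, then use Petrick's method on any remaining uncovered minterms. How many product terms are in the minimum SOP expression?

Round 0: 0001✓ 0011✓ 0100✓ 0110✓ 0111✓ 1001✓ 1100✓ 1111✓
Round 1: -001 -100 -111 0-11 00-1 01-0 011-
PIs = {-001, -100, -111, 0-11, 00-1, 01-0, 011-}
Coverage chart:
  m1: -001,00-1
  m3: 0-11,00-1
  m4: -100,01-0
  m6: 01-0,011-
  m7: -111,0-11,011-
  m9: -001 ←essential
  m12: -100 ←essential
  m15: -111 ←essential
Essential: -001, -100, -111
Petrick residual → 0-11, 01-0
Min cover (5 terms): b'c'd + bc'd' + bcd + a'cd + a'bd'

5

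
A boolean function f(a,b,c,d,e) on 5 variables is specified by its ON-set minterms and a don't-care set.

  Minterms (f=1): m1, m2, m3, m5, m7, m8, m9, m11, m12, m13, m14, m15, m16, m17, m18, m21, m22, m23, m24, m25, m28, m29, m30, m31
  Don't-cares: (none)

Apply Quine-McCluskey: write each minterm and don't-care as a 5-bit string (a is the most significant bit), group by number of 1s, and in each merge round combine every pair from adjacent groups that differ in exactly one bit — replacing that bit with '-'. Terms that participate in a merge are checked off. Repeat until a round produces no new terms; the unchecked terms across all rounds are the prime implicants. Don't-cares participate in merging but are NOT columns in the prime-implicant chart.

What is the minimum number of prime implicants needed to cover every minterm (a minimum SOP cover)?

7

size-2^0 implicants → 00001(✓)  00010(✓)  00011(✓)  00101(✓)  00111(✓)  01000(✓)  01001(✓)  01011(✓)  01100(✓)  01101(✓)  01110(✓)  01111(✓)  10000(✓)  10001(✓)  10010(✓)  10101(✓)  10110(✓)  10111(✓)  11000(✓)  11001(✓)  11100(✓)  11101(✓)  11110(✓)  11111(✓)
size-2^1 implicants → -0001(✓)  -0010  -0101(✓)  -0111(✓)  -1000(✓)  -1001(✓)  -1100(✓)  -1101(✓)  -1110(✓)  -1111(✓)  0-001(✓)  0-011(✓)  0-101(✓)  0-111(✓)  00-01(✓)  00-11(✓)  000-1(✓)  0001-  001-1(✓)  01-00(✓)  01-01(✓)  01-11(✓)  010-1(✓)  0100-(✓)  011-0(✓)  011-1(✓)  0110-(✓)  0111-(✓)  1-000(✓)  1-001(✓)  1-101(✓)  1-110(✓)  1-111(✓)  10-01(✓)  10-10  100-0  1000-(✓)  101-1(✓)  1011-(✓)  11-00(✓)  11-01(✓)  1100-(✓)  111-0(✓)  111-1(✓)  1110-(✓)  1111-(✓)
size-2^2 implicants → --001(✓)  --101(✓)  --111(✓)  -0-01(✓)  -01-1(✓)  -1-00(✓)  -1-01(✓)  -100-(✓)  -11-0(✓)  -11-1(✓)  -110-(✓)  -111-(✓)  0--01(✓)  0--11(✓)  0-0-1(✓)  0-1-1(✓)  00--1(✓)  01--1(✓)  01-0-(✓)  011--(✓)  1--01(✓)  1-00-  1-1-1(✓)  1-11-  11-0-(✓)  111--(✓)
size-2^3 implicants → ---01  --1-1  -1-0-  -11--  0---1
Unchecked terms (primes): ---01, --1-1, -0010, -1-0-, -11--, 0---1, 0001-, 1-00-, 1-11-, 10-10, 100-0
Minterm coverage:
  m1 ⊆ ---01,0---1
  m2 ⊆ -0010,0001-
  m3 ⊆ 0---1,0001-
  m5 ⊆ ---01,--1-1,0---1
  m7 ⊆ --1-1,0---1
  m8 ⊆ -1-0- [E]
  m9 ⊆ ---01,-1-0-,0---1
  m11 ⊆ 0---1 [E]
  m12 ⊆ -1-0-,-11--
  m13 ⊆ ---01,--1-1,-1-0-,-11--,0---1
  m14 ⊆ -11-- [E]
  m15 ⊆ --1-1,-11--,0---1
  m16 ⊆ 1-00-,100-0
  m17 ⊆ ---01,1-00-
  m18 ⊆ -0010,10-10,100-0
  m21 ⊆ ---01,--1-1
  m22 ⊆ 1-11-,10-10
  m23 ⊆ --1-1,1-11-
  m24 ⊆ -1-0-,1-00-
  m25 ⊆ ---01,-1-0-,1-00-
  m28 ⊆ -1-0-,-11--
  m29 ⊆ ---01,--1-1,-1-0-,-11--
  m30 ⊆ -11--,1-11-
  m31 ⊆ --1-1,-11--,1-11-
E = {-1-0-, -11--, 0---1}
Petrick residual → ---01, -0010, 1-00-, 1-11-
Cover = d'e + b'c'de' + bd' + bc + a'e + ac'd' + acd  |cover|=7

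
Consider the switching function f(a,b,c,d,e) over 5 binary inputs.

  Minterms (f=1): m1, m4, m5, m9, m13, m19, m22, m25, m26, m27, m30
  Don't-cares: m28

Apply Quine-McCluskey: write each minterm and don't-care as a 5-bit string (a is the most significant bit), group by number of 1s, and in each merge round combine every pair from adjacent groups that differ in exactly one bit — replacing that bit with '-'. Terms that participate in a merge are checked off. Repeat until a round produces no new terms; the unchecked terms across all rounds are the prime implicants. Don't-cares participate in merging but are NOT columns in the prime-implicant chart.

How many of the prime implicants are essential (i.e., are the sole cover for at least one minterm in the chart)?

4

[col 0] 00001*, 00100*, 00101*, 01001*, 01101*, 10011*, 10110*, 11001*, 11010*, 11011*, 11100*, 11110*
[col 1] -1001, 0-001*, 0-101*, 00-01*, 0010-, 01-01*, 1-011, 1-110, 11-10, 110-1, 1101-, 111-0
[col 2] 0--01
Prime implicants: -1001, 0--01, 0010-, 1-011, 1-110, 11-10, 110-1, 1101-, 111-0
PI chart (minterm → PIs covering it):
  1 | 0--01  (sole → essential)
  4 | 0010-  (sole → essential)
  5 | 0--01,0010-
  9 | -1001,0--01
  13 | 0--01  (sole → essential)
  19 | 1-011  (sole → essential)
  22 | 1-110  (sole → essential)
  25 | -1001,110-1
  26 | 11-10,1101-
  27 | 1-011,110-1,1101-
  30 | 1-110,11-10,111-0
Essential prime implicants: 0--01, 0010-, 1-011, 1-110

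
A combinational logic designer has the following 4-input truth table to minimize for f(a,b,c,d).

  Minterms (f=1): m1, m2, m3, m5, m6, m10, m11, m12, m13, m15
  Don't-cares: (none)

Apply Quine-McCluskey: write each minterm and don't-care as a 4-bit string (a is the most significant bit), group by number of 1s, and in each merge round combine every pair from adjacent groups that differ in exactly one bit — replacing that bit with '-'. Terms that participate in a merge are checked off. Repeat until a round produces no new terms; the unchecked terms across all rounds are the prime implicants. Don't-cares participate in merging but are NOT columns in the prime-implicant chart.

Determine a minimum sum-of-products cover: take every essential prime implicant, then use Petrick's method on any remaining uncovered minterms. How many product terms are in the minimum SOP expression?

size-2^0 implicants → 0001(✓)  0010(✓)  0011(✓)  0101(✓)  0110(✓)  1010(✓)  1011(✓)  1100(✓)  1101(✓)  1111(✓)
size-2^1 implicants → -010(✓)  -011(✓)  -101  0-01  0-10  00-1  001-(✓)  1-11  101-(✓)  11-1  110-
size-2^2 implicants → -01-
Unchecked terms (primes): -01-, -101, 0-01, 0-10, 00-1, 1-11, 11-1, 110-
Minterm coverage:
  m1 ⊆ 0-01,00-1
  m2 ⊆ -01-,0-10
  m3 ⊆ -01-,00-1
  m5 ⊆ -101,0-01
  m6 ⊆ 0-10 [E]
  m10 ⊆ -01- [E]
  m11 ⊆ -01-,1-11
  m12 ⊆ 110- [E]
  m13 ⊆ -101,11-1,110-
  m15 ⊆ 1-11,11-1
E = {-01-, 0-10, 110-}
Petrick residual → 0-01, 1-11
Cover = b'c + a'c'd + a'cd' + acd + abc'  |cover|=5

5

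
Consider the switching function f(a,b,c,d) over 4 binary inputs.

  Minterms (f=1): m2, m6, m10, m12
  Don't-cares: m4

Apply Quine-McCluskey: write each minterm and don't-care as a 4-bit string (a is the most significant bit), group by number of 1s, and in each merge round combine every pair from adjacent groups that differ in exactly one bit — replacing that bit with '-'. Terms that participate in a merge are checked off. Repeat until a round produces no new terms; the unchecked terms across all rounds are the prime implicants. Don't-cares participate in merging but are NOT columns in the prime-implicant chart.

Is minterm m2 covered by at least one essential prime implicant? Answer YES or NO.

YES

Round 0: 0010✓ 0100✓ 0110✓ 1010✓ 1100✓
Round 1: -010 -100 0-10 01-0
PIs = {-010, -100, 0-10, 01-0}
Coverage chart:
  m2: -010,0-10
  m6: 0-10,01-0
  m10: -010 ←essential
  m12: -100 ←essential
Essential: -010, -100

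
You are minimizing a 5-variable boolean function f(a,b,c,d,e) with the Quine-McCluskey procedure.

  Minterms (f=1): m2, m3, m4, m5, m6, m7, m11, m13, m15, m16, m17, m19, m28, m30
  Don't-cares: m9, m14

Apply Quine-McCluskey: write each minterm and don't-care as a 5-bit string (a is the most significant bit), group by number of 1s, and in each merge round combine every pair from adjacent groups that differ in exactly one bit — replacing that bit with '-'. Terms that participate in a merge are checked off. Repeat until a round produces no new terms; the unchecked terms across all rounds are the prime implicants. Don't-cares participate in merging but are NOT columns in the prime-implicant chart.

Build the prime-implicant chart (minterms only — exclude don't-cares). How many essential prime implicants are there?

4

Round 0: 00010✓ 00011✓ 00100✓ 00101✓ 00110✓ 00111✓ 01001✓ 01011✓ 01101✓ 01110✓ 01111✓ 10000✓ 10001✓ 10011✓ 11100✓ 11110✓
Round 1: -0011 -1110 0-011✓ 0-101✓ 0-110✓ 0-111✓ 00-10✓ 00-11✓ 0001-✓ 001-0✓ 001-1✓ 0010-✓ 0011-✓ 01-01✓ 01-11✓ 010-1✓ 011-1✓ 0111-✓ 100-1 1000- 111-0
Round 2: 0--11 0-1-1 0-11- 00-1- 001-- 01--1
PIs = {-0011, -1110, 0--11, 0-1-1, 0-11-, 00-1-, 001--, 01--1, 100-1, 1000-, 111-0}
Coverage chart:
  m2: 00-1- ←essential
  m3: -0011,0--11,00-1-
  m4: 001-- ←essential
  m5: 0-1-1,001--
  m6: 0-11-,00-1-,001--
  m7: 0--11,0-1-1,0-11-,00-1-,001--
  m11: 0--11,01--1
  m13: 0-1-1,01--1
  m15: 0--11,0-1-1,0-11-,01--1
  m16: 1000- ←essential
  m17: 100-1,1000-
  m19: -0011,100-1
  m28: 111-0 ←essential
  m30: -1110,111-0
Essential: 00-1-, 001--, 1000-, 111-0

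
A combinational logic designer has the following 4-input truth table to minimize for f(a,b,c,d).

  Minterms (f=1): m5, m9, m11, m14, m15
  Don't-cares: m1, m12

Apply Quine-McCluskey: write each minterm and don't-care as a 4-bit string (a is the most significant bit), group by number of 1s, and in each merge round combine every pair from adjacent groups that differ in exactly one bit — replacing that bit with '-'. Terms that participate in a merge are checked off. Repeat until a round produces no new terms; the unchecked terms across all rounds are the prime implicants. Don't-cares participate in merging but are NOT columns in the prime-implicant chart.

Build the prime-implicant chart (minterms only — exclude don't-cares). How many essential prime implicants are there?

Round 0: 0001✓ 0101✓ 1001✓ 1011✓ 1100✓ 1110✓ 1111✓
Round 1: -001 0-01 1-11 10-1 11-0 111-
PIs = {-001, 0-01, 1-11, 10-1, 11-0, 111-}
Coverage chart:
  m5: 0-01 ←essential
  m9: -001,10-1
  m11: 1-11,10-1
  m14: 11-0,111-
  m15: 1-11,111-
Essential: 0-01

1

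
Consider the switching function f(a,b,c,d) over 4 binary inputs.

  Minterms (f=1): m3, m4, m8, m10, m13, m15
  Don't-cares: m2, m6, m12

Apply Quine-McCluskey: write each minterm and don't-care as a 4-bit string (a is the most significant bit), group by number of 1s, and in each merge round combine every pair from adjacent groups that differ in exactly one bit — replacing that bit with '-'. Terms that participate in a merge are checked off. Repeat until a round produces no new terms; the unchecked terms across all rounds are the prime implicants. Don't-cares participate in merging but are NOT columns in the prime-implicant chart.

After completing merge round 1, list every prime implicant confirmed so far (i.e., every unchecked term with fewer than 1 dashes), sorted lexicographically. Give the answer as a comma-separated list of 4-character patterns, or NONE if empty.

NONE

size-2^0 implicants → 0010(✓)  0011(✓)  0100(✓)  0110(✓)  1000(✓)  1010(✓)  1100(✓)  1101(✓)  1111(✓)
size-2^1 implicants → -010  -100  0-10  001-  01-0  1-00  10-0  11-1  110-
Unchecked terms (primes): -010, -100, 0-10, 001-, 01-0, 1-00, 10-0, 11-1, 110-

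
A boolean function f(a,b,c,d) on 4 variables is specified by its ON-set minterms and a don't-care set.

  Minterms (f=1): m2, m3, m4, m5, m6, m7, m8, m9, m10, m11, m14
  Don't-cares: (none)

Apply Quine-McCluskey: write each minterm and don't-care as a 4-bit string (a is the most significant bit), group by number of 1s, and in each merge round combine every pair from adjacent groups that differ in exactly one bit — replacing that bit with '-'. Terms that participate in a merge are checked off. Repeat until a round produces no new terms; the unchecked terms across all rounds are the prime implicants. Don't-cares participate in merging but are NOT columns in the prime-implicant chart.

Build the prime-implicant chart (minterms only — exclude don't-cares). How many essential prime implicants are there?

size-2^0 implicants → 0010(✓)  0011(✓)  0100(✓)  0101(✓)  0110(✓)  0111(✓)  1000(✓)  1001(✓)  1010(✓)  1011(✓)  1110(✓)
size-2^1 implicants → -010(✓)  -011(✓)  -110(✓)  0-10(✓)  0-11(✓)  001-(✓)  01-0(✓)  01-1(✓)  010-(✓)  011-(✓)  1-10(✓)  10-0(✓)  10-1(✓)  100-(✓)  101-(✓)
size-2^2 implicants → --10  -01-  0-1-  01--  10--
Unchecked terms (primes): --10, -01-, 0-1-, 01--, 10--
Minterm coverage:
  m2 ⊆ --10,-01-,0-1-
  m3 ⊆ -01-,0-1-
  m4 ⊆ 01-- [E]
  m5 ⊆ 01-- [E]
  m6 ⊆ --10,0-1-,01--
  m7 ⊆ 0-1-,01--
  m8 ⊆ 10-- [E]
  m9 ⊆ 10-- [E]
  m10 ⊆ --10,-01-,10--
  m11 ⊆ -01-,10--
  m14 ⊆ --10 [E]
E = {--10, 01--, 10--}

3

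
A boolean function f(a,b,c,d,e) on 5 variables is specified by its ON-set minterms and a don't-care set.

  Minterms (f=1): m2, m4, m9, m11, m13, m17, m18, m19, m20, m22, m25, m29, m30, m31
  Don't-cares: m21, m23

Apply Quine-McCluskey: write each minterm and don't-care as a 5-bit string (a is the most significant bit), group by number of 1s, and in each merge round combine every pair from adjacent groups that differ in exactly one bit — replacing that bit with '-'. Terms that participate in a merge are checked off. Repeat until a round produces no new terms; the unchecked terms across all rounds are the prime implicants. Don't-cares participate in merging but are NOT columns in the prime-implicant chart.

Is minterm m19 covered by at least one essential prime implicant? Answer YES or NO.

NO

size-2^0 implicants → 00010(✓)  00100(✓)  01001(✓)  01011(✓)  01101(✓)  10001(✓)  10010(✓)  10011(✓)  10100(✓)  10101(✓)  10110(✓)  10111(✓)  11001(✓)  11101(✓)  11110(✓)  11111(✓)
size-2^1 implicants → -0010  -0100  -1001(✓)  -1101(✓)  01-01(✓)  010-1  1-001(✓)  1-101(✓)  1-110(✓)  1-111(✓)  10-01(✓)  10-10(✓)  10-11(✓)  100-1(✓)  1001-(✓)  101-0(✓)  101-1(✓)  1010-(✓)  1011-(✓)  11-01(✓)  111-1(✓)  1111-(✓)
size-2^2 implicants → -1-01  1--01  1-1-1  1-11-  10--1  10-1-  101--
Unchecked terms (primes): -0010, -0100, -1-01, 010-1, 1--01, 1-1-1, 1-11-, 10--1, 10-1-, 101--
Minterm coverage:
  m2 ⊆ -0010 [E]
  m4 ⊆ -0100 [E]
  m9 ⊆ -1-01,010-1
  m11 ⊆ 010-1 [E]
  m13 ⊆ -1-01 [E]
  m17 ⊆ 1--01,10--1
  m18 ⊆ -0010,10-1-
  m19 ⊆ 10--1,10-1-
  m20 ⊆ -0100,101--
  m22 ⊆ 1-11-,10-1-,101--
  m25 ⊆ -1-01,1--01
  m29 ⊆ -1-01,1--01,1-1-1
  m30 ⊆ 1-11- [E]
  m31 ⊆ 1-1-1,1-11-
E = {-0010, -0100, -1-01, 010-1, 1-11-}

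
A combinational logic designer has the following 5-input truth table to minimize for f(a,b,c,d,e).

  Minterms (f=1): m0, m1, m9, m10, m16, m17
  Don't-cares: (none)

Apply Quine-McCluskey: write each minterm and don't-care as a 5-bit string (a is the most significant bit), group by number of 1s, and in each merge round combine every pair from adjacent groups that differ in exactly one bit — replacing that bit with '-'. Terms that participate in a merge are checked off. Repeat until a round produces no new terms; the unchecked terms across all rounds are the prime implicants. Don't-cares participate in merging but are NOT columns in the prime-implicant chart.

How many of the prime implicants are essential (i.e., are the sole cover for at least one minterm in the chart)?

size-2^0 implicants → 00000(✓)  00001(✓)  01001(✓)  01010  10000(✓)  10001(✓)
size-2^1 implicants → -0000(✓)  -0001(✓)  0-001  0000-(✓)  1000-(✓)
size-2^2 implicants → -000-
Unchecked terms (primes): -000-, 0-001, 01010
Minterm coverage:
  m0 ⊆ -000- [E]
  m1 ⊆ -000-,0-001
  m9 ⊆ 0-001 [E]
  m10 ⊆ 01010 [E]
  m16 ⊆ -000- [E]
  m17 ⊆ -000- [E]
E = {-000-, 0-001, 01010}

3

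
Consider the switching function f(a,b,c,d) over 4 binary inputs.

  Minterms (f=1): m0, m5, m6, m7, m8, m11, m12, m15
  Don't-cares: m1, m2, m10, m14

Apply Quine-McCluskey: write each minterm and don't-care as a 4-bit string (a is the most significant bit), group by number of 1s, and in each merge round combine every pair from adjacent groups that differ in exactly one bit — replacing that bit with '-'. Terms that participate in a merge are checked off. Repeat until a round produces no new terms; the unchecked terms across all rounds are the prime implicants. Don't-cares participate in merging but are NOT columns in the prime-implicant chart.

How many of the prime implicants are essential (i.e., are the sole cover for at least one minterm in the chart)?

2

[col 0] 0000*, 0001*, 0010*, 0101*, 0110*, 0111*, 1000*, 1010*, 1011*, 1100*, 1110*, 1111*
[col 1] -000*, -010*, -110*, -111*, 0-01, 0-10*, 00-0*, 000-, 01-1, 011-*, 1-00*, 1-10*, 1-11*, 10-0*, 101-*, 11-0*, 111-*
[col 2] --10, -0-0, -11-, 1--0, 1-1-
Prime implicants: --10, -0-0, -11-, 0-01, 000-, 01-1, 1--0, 1-1-
PI chart (minterm → PIs covering it):
  0 | -0-0,000-
  5 | 0-01,01-1
  6 | --10,-11-
  7 | -11-,01-1
  8 | -0-0,1--0
  11 | 1-1-  (sole → essential)
  12 | 1--0  (sole → essential)
  15 | -11-,1-1-
Essential prime implicants: 1--0, 1-1-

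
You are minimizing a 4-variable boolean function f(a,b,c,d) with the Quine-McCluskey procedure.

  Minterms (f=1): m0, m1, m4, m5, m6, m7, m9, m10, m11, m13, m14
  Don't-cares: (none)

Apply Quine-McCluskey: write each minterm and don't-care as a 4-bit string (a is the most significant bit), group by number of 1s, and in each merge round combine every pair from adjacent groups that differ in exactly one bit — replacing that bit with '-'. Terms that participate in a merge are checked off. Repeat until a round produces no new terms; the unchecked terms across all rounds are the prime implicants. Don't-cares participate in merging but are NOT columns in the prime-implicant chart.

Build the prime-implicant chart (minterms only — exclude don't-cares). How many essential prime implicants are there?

size-2^0 implicants → 0000(✓)  0001(✓)  0100(✓)  0101(✓)  0110(✓)  0111(✓)  1001(✓)  1010(✓)  1011(✓)  1101(✓)  1110(✓)
size-2^1 implicants → -001(✓)  -101(✓)  -110  0-00(✓)  0-01(✓)  000-(✓)  01-0(✓)  01-1(✓)  010-(✓)  011-(✓)  1-01(✓)  1-10  10-1  101-
size-2^2 implicants → --01  0-0-  01--
Unchecked terms (primes): --01, -110, 0-0-, 01--, 1-10, 10-1, 101-
Minterm coverage:
  m0 ⊆ 0-0- [E]
  m1 ⊆ --01,0-0-
  m4 ⊆ 0-0-,01--
  m5 ⊆ --01,0-0-,01--
  m6 ⊆ -110,01--
  m7 ⊆ 01-- [E]
  m9 ⊆ --01,10-1
  m10 ⊆ 1-10,101-
  m11 ⊆ 10-1,101-
  m13 ⊆ --01 [E]
  m14 ⊆ -110,1-10
E = {--01, 0-0-, 01--}

3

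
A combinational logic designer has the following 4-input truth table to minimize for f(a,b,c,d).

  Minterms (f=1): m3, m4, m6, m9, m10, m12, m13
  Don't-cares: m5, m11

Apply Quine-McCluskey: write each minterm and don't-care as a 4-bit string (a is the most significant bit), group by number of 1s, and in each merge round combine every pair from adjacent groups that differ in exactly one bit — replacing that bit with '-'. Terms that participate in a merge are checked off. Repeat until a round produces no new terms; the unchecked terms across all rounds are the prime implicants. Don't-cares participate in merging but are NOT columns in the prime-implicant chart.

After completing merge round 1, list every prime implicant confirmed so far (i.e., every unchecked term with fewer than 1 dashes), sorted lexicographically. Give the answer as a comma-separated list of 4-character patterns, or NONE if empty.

[col 0] 0011*, 0100*, 0101*, 0110*, 1001*, 1010*, 1011*, 1100*, 1101*
[col 1] -011, -100*, -101*, 01-0, 010-*, 1-01, 10-1, 101-, 110-*
[col 2] -10-
Prime implicants: -011, -10-, 01-0, 1-01, 10-1, 101-

NONE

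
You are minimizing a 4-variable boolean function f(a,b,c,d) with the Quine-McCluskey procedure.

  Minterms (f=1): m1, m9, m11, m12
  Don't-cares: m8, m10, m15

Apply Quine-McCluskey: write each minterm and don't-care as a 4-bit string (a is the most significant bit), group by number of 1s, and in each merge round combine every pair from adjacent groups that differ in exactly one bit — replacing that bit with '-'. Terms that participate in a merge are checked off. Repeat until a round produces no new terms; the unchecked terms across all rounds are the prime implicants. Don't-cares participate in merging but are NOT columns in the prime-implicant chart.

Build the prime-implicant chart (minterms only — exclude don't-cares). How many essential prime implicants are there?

size-2^0 implicants → 0001(✓)  1000(✓)  1001(✓)  1010(✓)  1011(✓)  1100(✓)  1111(✓)
size-2^1 implicants → -001  1-00  1-11  10-0(✓)  10-1(✓)  100-(✓)  101-(✓)
size-2^2 implicants → 10--
Unchecked terms (primes): -001, 1-00, 1-11, 10--
Minterm coverage:
  m1 ⊆ -001 [E]
  m9 ⊆ -001,10--
  m11 ⊆ 1-11,10--
  m12 ⊆ 1-00 [E]
E = {-001, 1-00}

2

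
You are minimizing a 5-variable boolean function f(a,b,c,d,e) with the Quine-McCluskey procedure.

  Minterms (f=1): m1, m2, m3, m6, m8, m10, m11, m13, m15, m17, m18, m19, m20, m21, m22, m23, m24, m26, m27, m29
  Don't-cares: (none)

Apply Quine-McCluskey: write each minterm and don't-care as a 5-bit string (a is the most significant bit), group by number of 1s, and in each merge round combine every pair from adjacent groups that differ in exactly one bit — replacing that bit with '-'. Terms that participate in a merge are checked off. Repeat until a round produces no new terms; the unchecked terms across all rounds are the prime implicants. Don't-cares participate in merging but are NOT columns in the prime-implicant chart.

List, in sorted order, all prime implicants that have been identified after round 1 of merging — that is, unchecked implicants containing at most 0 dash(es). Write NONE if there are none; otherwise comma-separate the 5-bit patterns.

Round 0: 00001✓ 00010✓ 00011✓ 00110✓ 01000✓ 01010✓ 01011✓ 01101✓ 01111✓ 10001✓ 10010✓ 10011✓ 10100✓ 10101✓ 10110✓ 10111✓ 11000✓ 11010✓ 11011✓ 11101✓
Round 1: -0001✓ -0010✓ -0011✓ -0110✓ -1000✓ -1010✓ -1011✓ -1101 0-010✓ 0-011✓ 00-10✓ 000-1✓ 0001-✓ 01-11 010-0✓ 0101-✓ 011-1 1-010✓ 1-011✓ 1-101 10-01✓ 10-10✓ 10-11✓ 100-1✓ 1001-✓ 101-0✓ 101-1✓ 1010-✓ 1011-✓ 110-0✓ 1101-✓
Round 2: --010✓ --011✓ -0-10 -00-1 -001-✓ -10-0 -101-✓ 0-01-✓ 1-01-✓ 10--1 10-1- 101--
Round 3: --01-
PIs = {--01-, -0-10, -00-1, -10-0, -1101, 01-11, 011-1, 1-101, 10--1, 10-1-, 101--}

NONE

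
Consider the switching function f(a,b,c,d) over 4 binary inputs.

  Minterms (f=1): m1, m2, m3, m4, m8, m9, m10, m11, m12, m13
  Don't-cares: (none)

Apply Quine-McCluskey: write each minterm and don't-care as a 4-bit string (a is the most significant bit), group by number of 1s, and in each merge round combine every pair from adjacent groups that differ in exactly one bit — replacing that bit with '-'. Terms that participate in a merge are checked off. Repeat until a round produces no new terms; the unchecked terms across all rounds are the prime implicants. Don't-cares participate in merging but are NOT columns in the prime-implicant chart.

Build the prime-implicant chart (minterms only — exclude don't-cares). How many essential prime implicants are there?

size-2^0 implicants → 0001(✓)  0010(✓)  0011(✓)  0100(✓)  1000(✓)  1001(✓)  1010(✓)  1011(✓)  1100(✓)  1101(✓)
size-2^1 implicants → -001(✓)  -010(✓)  -011(✓)  -100  00-1(✓)  001-(✓)  1-00(✓)  1-01(✓)  10-0(✓)  10-1(✓)  100-(✓)  101-(✓)  110-(✓)
size-2^2 implicants → -0-1  -01-  1-0-  10--
Unchecked terms (primes): -0-1, -01-, -100, 1-0-, 10--
Minterm coverage:
  m1 ⊆ -0-1 [E]
  m2 ⊆ -01- [E]
  m3 ⊆ -0-1,-01-
  m4 ⊆ -100 [E]
  m8 ⊆ 1-0-,10--
  m9 ⊆ -0-1,1-0-,10--
  m10 ⊆ -01-,10--
  m11 ⊆ -0-1,-01-,10--
  m12 ⊆ -100,1-0-
  m13 ⊆ 1-0- [E]
E = {-0-1, -01-, -100, 1-0-}

4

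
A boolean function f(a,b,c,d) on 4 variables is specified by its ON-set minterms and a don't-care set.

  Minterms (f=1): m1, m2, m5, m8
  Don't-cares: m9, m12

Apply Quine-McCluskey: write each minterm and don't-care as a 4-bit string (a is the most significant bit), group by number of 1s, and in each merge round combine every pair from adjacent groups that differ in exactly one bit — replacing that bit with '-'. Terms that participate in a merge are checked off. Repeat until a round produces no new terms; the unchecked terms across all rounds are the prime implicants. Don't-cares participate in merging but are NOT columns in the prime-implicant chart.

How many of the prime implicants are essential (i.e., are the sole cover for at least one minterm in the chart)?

[col 0] 0001*, 0010, 0101*, 1000*, 1001*, 1100*
[col 1] -001, 0-01, 1-00, 100-
Prime implicants: -001, 0-01, 0010, 1-00, 100-
PI chart (minterm → PIs covering it):
  1 | -001,0-01
  2 | 0010  (sole → essential)
  5 | 0-01  (sole → essential)
  8 | 1-00,100-
Essential prime implicants: 0-01, 0010

2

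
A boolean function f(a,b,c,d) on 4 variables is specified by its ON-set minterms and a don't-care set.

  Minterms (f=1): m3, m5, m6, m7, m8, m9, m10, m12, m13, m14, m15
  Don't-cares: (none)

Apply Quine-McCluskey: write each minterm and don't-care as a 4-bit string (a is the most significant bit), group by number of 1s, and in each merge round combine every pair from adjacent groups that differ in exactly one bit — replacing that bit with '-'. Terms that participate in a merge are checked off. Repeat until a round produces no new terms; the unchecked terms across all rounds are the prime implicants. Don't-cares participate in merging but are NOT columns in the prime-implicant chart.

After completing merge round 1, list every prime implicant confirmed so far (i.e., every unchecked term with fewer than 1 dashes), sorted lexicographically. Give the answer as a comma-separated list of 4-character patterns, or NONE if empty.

[col 0] 0011*, 0101*, 0110*, 0111*, 1000*, 1001*, 1010*, 1100*, 1101*, 1110*, 1111*
[col 1] -101*, -110*, -111*, 0-11, 01-1*, 011-*, 1-00*, 1-01*, 1-10*, 10-0*, 100-*, 11-0*, 11-1*, 110-*, 111-*
[col 2] -1-1, -11-, 1--0, 1-0-, 11--
Prime implicants: -1-1, -11-, 0-11, 1--0, 1-0-, 11--

NONE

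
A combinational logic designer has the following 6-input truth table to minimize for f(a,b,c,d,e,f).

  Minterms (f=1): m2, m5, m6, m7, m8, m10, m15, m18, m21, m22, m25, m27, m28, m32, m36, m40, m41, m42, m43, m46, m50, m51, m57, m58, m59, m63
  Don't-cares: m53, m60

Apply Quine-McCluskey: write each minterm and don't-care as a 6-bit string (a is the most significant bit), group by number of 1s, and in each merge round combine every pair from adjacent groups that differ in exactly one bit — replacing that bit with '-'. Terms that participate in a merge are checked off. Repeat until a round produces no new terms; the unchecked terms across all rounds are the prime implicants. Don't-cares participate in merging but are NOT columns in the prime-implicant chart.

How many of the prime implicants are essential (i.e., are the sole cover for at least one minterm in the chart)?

size-2^0 implicants → 000010(✓)  000101(✓)  000110(✓)  000111(✓)  001000(✓)  001010(✓)  001111(✓)  010010(✓)  010101(✓)  010110(✓)  011001(✓)  011011(✓)  011100(✓)  100000(✓)  100100(✓)  101000(✓)  101001(✓)  101010(✓)  101011(✓)  101110(✓)  110010(✓)  110011(✓)  110101(✓)  111001(✓)  111010(✓)  111011(✓)  111100(✓)  111111(✓)
size-2^1 implicants → -01000(✓)  -01010(✓)  -10010  -10101  -11001(✓)  -11011(✓)  -11100  0-0010(✓)  0-0101  0-0110(✓)  00-010  00-111  000-10(✓)  0001-1  00011-  0010-0(✓)  010-10(✓)  0110-1(✓)  1-1001(✓)  1-1010(✓)  1-1011(✓)  10-000  100-00  101-10  1010-0(✓)  1010-1(✓)  10100-(✓)  10101-(✓)  11-010(✓)  11-011(✓)  11001-(✓)  111-11  1110-1(✓)  11101-(✓)
size-2^2 implicants → -010-0  -110-1  0-0-10  1-10-1  1-101-  1010--  11-01-
Unchecked terms (primes): -010-0, -10010, -10101, -110-1, -11100, 0-0-10, 0-0101, 00-010, 00-111, 0001-1, 00011-, 1-10-1, 1-101-, 10-000, 100-00, 101-10, 1010--, 11-01-, 111-11
Minterm coverage:
  m2 ⊆ 0-0-10,00-010
  m5 ⊆ 0-0101,0001-1
  m6 ⊆ 0-0-10,00011-
  m7 ⊆ 00-111,0001-1,00011-
  m8 ⊆ -010-0 [E]
  m10 ⊆ -010-0,00-010
  m15 ⊆ 00-111 [E]
  m18 ⊆ -10010,0-0-10
  m21 ⊆ -10101,0-0101
  m22 ⊆ 0-0-10 [E]
  m25 ⊆ -110-1 [E]
  m27 ⊆ -110-1 [E]
  m28 ⊆ -11100 [E]
  m32 ⊆ 10-000,100-00
  m36 ⊆ 100-00 [E]
  m40 ⊆ -010-0,10-000,1010--
  m41 ⊆ 1-10-1,1010--
  m42 ⊆ -010-0,1-101-,101-10,1010--
  m43 ⊆ 1-10-1,1-101-,1010--
  m46 ⊆ 101-10 [E]
  m50 ⊆ -10010,11-01-
  m51 ⊆ 11-01- [E]
  m57 ⊆ -110-1,1-10-1
  m58 ⊆ 1-101-,11-01-
  m59 ⊆ -110-1,1-10-1,1-101-,11-01-,111-11
  m63 ⊆ 111-11 [E]
E = {-010-0, -110-1, -11100, 0-0-10, 00-111, 100-00, 101-10, 11-01-, 111-11}

9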